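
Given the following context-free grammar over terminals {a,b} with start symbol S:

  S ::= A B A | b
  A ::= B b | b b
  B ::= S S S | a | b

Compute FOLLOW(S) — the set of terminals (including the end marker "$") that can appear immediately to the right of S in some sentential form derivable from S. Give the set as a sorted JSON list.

FIRST sets, iterate to fixpoint:
iter 1:
  A via A→b b: +{b}
  B via B→a: +{a}
  B via B→b: +{b}
  S via S→A B A: +{b}
  FIRST[S]={b}  FIRST[A]={b}  FIRST[B]={a,b}
iter 2:
  A via A→B b: +{a}
  S via S→A B A: +{a}
  FIRST[S]={a,b}  FIRST[A]={a,b}  FIRST[B]={a,b}
iter 3: — fixpoint
  FIRST[S]={a,b}  FIRST[A]={a,b}  FIRST[B]={a,b}

FOLLOW sets:
initialize: $ ∈ FOLLOW(S)
pass 1:
  A→B b: FOLLOW(B) ⊇ FIRST(b) = {b}; new: +{b}
  B→S S S: FOLLOW(S) ⊇ FIRST(S) = {a,b}; new: +{a,b}
  S→A B A: FOLLOW(A) ⊇ FIRST(B) = {a,b}; new: +{a,b}
  S→A B A: FOLLOW(B) ⊇ FIRST(A) = {a,b}; new: +{a}
  S→A B A: FOLLOW(A) ⊇ FOLLOW(S) ⊇ {$,a,b}; new: +{$}
  S: {$,a,b}  A: {$,a,b}  B: {a,b}
pass 2: (stable)
  S: {$,a,b}  A: {$,a,b}  B: {a,b}

FOLLOW(S) = ["$", "a", "b"]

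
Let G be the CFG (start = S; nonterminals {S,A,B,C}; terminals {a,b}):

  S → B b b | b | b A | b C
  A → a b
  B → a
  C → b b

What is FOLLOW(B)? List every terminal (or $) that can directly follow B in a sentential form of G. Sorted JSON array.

Compute FIRST by fixpoint:
round 1:
  A via A→a b: +{a}
  B via B→a: +{a}
  C via C→b b: +{b}
  S via S→B b b: +{a}
  S via S→b: +{b}
  FIRST[S]={a,b}  FIRST[A]={a}  FIRST[B]={a}  FIRST[C]={b}
round 2: — fixpoint
  FIRST[S]={a,b}  FIRST[A]={a}  FIRST[B]={a}  FIRST[C]={b}

FOLLOW iteration:
seed FOLLOW(S) with $
[1]
  S→B b b: FOLLOW(B) ⊇ FIRST(b) = {b}; new: +{b}
  S→b A: FOLLOW(A) ⊇ FOLLOW(S) ⊇ {$}; new: +{$}
  S→b C: FOLLOW(C) ⊇ FOLLOW(S) ⊇ {$}; new: +{$}
  FOLLOW[S]={$}  FOLLOW[A]={$}  FOLLOW[B]={b}  FOLLOW[C]={$}
[2] (stable)
  FOLLOW[S]={$}  FOLLOW[A]={$}  FOLLOW[B]={b}  FOLLOW[C]={$}

FOLLOW(B) = ["b"]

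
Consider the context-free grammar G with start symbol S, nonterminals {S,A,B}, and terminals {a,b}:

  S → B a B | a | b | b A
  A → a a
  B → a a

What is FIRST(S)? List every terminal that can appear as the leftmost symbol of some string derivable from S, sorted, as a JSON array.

FIRST sets, iterate to fixpoint:
iter 1:
  A via A→a a: +{a}
  B via B→a a: +{a}
  S via S→B a B: +{a}
  S via S→b: +{b}
  FIRST(S)={a,b}  FIRST(A)={a}  FIRST(B)={a}
iter 2: — fixpoint
  FIRST(S)={a,b}  FIRST(A)={a}  FIRST(B)={a}

FIRST(S) = ["a", "b"]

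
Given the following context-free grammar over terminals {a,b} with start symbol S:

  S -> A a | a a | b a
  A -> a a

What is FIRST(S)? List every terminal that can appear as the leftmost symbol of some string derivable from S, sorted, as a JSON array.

Compute FIRST by fixpoint:
pass 1:
  A via A→a a: +{a}
  S via S→A a: +{a}
  S via S→b a: +{b}
  FIRST(S)={a,b}  FIRST(A)={a}
pass 2: done
  FIRST(S)={a,b}  FIRST(A)={a}

FIRST(S) = ["a", "b"]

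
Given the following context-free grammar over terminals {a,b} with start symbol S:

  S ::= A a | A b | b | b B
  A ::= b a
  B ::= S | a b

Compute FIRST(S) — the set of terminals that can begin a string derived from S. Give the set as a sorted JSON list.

FIRST iteration:
[1]
  A via A→b a: +{b}
  B via B→a b: +{a}
  S via S→A a: +{b}
  FIRST[S]={b}  FIRST[A]={b}  FIRST[B]={a}
[2]
  B via B→S: +{b}
  FIRST[S]={b}  FIRST[A]={b}  FIRST[B]={a,b}
[3] — fixpoint
  FIRST[S]={b}  FIRST[A]={b}  FIRST[B]={a,b}

FIRST(S) = ["b"]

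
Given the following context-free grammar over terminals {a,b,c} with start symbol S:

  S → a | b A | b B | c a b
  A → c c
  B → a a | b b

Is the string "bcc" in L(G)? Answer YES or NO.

Convert to CNF:
  S -> T0 X3 | T2 A | T2 B | a
  A -> T0 T0
  B -> T1 T1 | T2 T2
  T0 -> c
  T1 -> a
  T2 -> b
  X3 -> T1 T2

CYK fill:
  [0..0]={T2}  "b"  orig:{}
  [1..1]={T0}  "c"  orig:{}
  [2..2]={T0}  "c"  orig:{}
  [0..1]=∅  "bc"
  [1..2]={A}  "cc"
  [0..2]={S}  "bcc"

S ∈ T[0,2] ⇒ YES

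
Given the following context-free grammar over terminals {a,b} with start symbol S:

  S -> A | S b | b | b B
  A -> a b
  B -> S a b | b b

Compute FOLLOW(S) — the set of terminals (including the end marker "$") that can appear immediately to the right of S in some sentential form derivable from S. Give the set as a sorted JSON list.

FIRST sets, iterate to fixpoint:
pass 1:
  A via A→a b: +{a}
  B via B→b b: +{b}
  S via S→A: +{a}
  S via S→b: +{b}
  FIRST(S)={a,b}  FIRST(A)={a}  FIRST(B)={b}
pass 2:
  B via B→S a b: +{a}
  FIRST(S)={a,b}  FIRST(A)={a}  FIRST(B)={a,b}
pass 3: (stable)
  FIRST(S)={a,b}  FIRST(A)={a}  FIRST(B)={a,b}

Compute FOLLOW by fixpoint:
FOLLOW(S) := {$}
round 1:
  B→S a b: FOLLOW(S) ⊇ FIRST(a) = {a}; new: +{a}
  S→A: FOLLOW(A) ⊇ FOLLOW(S) ⊇ {$,a}; new: +{$,a}
  S→S b: FOLLOW(S) ⊇ FIRST(b) = {b}; new: +{b}
  S→b B: FOLLOW(B) ⊇ FOLLOW(S) ⊇ {$,a,b}; new: +{$,a,b}
  S: {$,a,b}  A: {$,a}  B: {$,a,b}
round 2:
  S→A: FOLLOW(A) ⊇ FOLLOW(S) ⊇ {$,a,b}; new: +{b}
  S: {$,a,b}  A: {$,a,b}  B: {$,a,b}
round 3: (stable)
  S: {$,a,b}  A: {$,a,b}  B: {$,a,b}

FOLLOW(S) = ["$", "a", "b"]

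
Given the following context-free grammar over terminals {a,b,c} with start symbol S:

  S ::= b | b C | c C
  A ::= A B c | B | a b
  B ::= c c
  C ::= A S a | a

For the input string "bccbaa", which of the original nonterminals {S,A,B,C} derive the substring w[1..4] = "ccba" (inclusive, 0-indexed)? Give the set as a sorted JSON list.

CNF form of G:
  S -> T0 C | T2 C | b
  A -> A X3 | T0 T0 | T1 T2
  B -> T0 T0
  C -> A X4 | a
  T0 -> c
  T1 -> a
  T2 -> b
  X3 -> B T0
  X4 -> S T1

CYK fill, restricted to cells inside w[1..4]:
  T[1,1] 'c' = {T0}  orig:{}
  T[2,2] 'c' = {T0}  orig:{}
  T[3,3] 'b' = {S,T2}  orig:{S}
  T[4,4] 'a' = {C,T1}  orig:{C}
  T[1,2] 'cc' = {A,B}
  T[2,3] 'cb' = ∅
  T[3,4] 'ba' = {S,X4}  orig:{S}
  T[1,3] 'ccb' = ∅
  T[2,4] 'cba' = ∅
  T[1,4] 'ccba' = {C}

Original NTs in T[1,4] deriving "ccba": ["C"]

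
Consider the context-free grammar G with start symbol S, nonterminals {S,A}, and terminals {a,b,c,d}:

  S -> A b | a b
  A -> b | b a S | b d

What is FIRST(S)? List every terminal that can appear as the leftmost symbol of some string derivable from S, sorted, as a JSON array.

Compute FIRST by fixpoint:
iter 1:
  A via A→b: +{b}
  S via S→A b: +{b}
  S via S→a b: +{a}
  FIRST[S]={a,b}  FIRST[A]={b}
iter 2: (no change)
  FIRST[S]={a,b}  FIRST[A]={b}

FIRST(S) = ["a", "b"]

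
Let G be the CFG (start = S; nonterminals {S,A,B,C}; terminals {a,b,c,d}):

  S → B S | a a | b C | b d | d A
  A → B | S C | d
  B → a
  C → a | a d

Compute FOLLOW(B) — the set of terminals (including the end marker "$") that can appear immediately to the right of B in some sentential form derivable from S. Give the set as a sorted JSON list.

FIRST iteration:
[1]
  A via A→d: +{d}
  B via B→a: +{a}
  C via C→a: +{a}
  S via S→B S: +{a}
  S via S→b C: +{b}
  S via S→d A: +{d}
  FIRST(S)={a,b,d}  FIRST(A)={d}  FIRST(B)={a}  FIRST(C)={a}
[2]
  A via A→B: +{a}
  A via A→S C: +{b}
  FIRST(S)={a,b,d}  FIRST(A)={a,b,d}  FIRST(B)={a}  FIRST(C)={a}
[3] — fixpoint
  FIRST(S)={a,b,d}  FIRST(A)={a,b,d}  FIRST(B)={a}  FIRST(C)={a}

Compute FOLLOW by fixpoint:
initialize: $ ∈ FOLLOW(S)
round 1:
  A→S C: FOLLOW(S) ⊇ FIRST(C) = {a}; new: +{a}
  S→B S: FOLLOW(B) ⊇ FIRST(S) = {a,b,d}; new: +{a,b,d}
  S→b C: FOLLOW(C) ⊇ FOLLOW(S) ⊇ {$,a}; new: +{$,a}
  S→d A: FOLLOW(A) ⊇ FOLLOW(S) ⊇ {$,a}; new: +{$,a}
  FOLLOW[S]={$,a}  FOLLOW[A]={$,a}  FOLLOW[B]={a,b,d}  FOLLOW[C]={$,a}
round 2:
  A→B: FOLLOW(B) ⊇ FOLLOW(A) ⊇ {$,a}; new: +{$}
  FOLLOW[S]={$,a}  FOLLOW[A]={$,a}  FOLLOW[B]={$,a,b,d}  FOLLOW[C]={$,a}
round 3: (stable)
  FOLLOW[S]={$,a}  FOLLOW[A]={$,a}  FOLLOW[B]={$,a,b,d}  FOLLOW[C]={$,a}

FOLLOW(B) = ["$", "a", "b", "d"]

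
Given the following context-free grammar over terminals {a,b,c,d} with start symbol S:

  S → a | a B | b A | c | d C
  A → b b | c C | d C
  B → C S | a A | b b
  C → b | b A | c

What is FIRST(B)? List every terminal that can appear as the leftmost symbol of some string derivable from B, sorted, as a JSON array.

Compute FIRST by fixpoint:
iter 1:
  A via A→b b: +{b}
  A via A→c C: +{c}
  A via A→d C: +{d}
  B via B→a A: +{a}
  B via B→b b: +{b}
  C via C→b: +{b}
  C via C→c: +{c}
  S via S→a: +{a}
  S via S→b A: +{b}
  S via S→c: +{c}
  S via S→d C: +{d}
  FIRST(S)={a,b,c,d}  FIRST(A)={b,c,d}  FIRST(B)={a,b}  FIRST(C)={b,c}
iter 2:
  B via B→C S: +{c}
  FIRST(S)={a,b,c,d}  FIRST(A)={b,c,d}  FIRST(B)={a,b,c}  FIRST(C)={b,c}
iter 3: (no change)
  FIRST(S)={a,b,c,d}  FIRST(A)={b,c,d}  FIRST(B)={a,b,c}  FIRST(C)={b,c}

FIRST(B) = ["a", "b", "c"]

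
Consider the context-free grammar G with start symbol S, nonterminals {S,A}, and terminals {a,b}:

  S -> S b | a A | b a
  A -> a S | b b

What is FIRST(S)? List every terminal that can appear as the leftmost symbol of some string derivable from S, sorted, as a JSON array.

FIRST sets, iterate to fixpoint:
round 1:
  A via A→a S: +{a}
  A via A→b b: +{b}
  S via S→a A: +{a}
  S via S→b a: +{b}
  FIRST(S)={a,b}  FIRST(A)={a,b}
round 2: — fixpoint
  FIRST(S)={a,b}  FIRST(A)={a,b}

FIRST(S) = ["a", "b"]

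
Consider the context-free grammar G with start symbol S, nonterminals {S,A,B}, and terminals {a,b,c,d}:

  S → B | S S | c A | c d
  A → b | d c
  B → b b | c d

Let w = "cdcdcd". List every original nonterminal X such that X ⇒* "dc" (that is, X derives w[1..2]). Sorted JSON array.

CNF form of G:
  S -> S S | T1 A | T1 T0 | T2 T2
  A -> T0 T1 | b
  B -> T1 T0 | T2 T2
  T0 -> d
  T1 -> c
  T2 -> b

Fill CYK table bottom-up (cells [i..j] with 1 ≤ i ≤ j ≤ 2 only):
  [1..1]={T0}  "d"  orig:{}
  [2..2]={T1}  "c"  orig:{}
  [1..2]={A}  "dc"

Original NTs in T[1,2] deriving "dc": ["A"]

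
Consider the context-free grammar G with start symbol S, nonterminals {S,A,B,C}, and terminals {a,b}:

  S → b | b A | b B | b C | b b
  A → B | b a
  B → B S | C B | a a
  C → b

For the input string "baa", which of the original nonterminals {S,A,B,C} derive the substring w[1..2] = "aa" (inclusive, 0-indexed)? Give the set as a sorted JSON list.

CNF form of G:
  S -> T1 A | T1 B | T1 C | T1 T1 | b
  A -> B S | C B | T0 T0 | T1 T0
  B -> B S | C B | T0 T0
  C -> b
  T0 -> a
  T1 -> b

CYK fill (cells [i..j] with 1 ≤ i ≤ j ≤ 2 only):
  cell(1,1) a: {T0}  orig:{}
  cell(2,2) a: {T0}  orig:{}
  cell(1,2) aa: {A,B}

Original NTs in T[1,2] deriving "aa": ["A", "B"]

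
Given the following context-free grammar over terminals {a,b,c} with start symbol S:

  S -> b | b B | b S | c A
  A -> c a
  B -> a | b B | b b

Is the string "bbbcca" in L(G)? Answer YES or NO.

CNF form of G:
  S -> T0 A | T2 B | T2 S | b
  A -> T0 T1
  B -> T2 B | T2 T2 | a
  T0 -> c
  T1 -> a
  T2 -> b

CYK table (by increasing span):
  T[0,0] 'b' = {S,T2}  orig:{S}
  T[1,1] 'b' = {S,T2}  orig:{S}
  T[2,2] 'b' = {S,T2}  orig:{S}
  T[3,3] 'c' = {T0}  orig:{}
  T[4,4] 'c' = {T0}  orig:{}
  T[5,5] 'a' = {B,T1}  orig:{B}
  T[0,1] 'bb' = {B,S}
  T[1,2] 'bb' = {B,S}
  T[2,3] 'bc' = ∅
  T[3,4] 'cc' = ∅
  T[4,5] 'ca' = {A}
  T[0,2] 'bbb' = {B,S}
  T[1,3] 'bbc' = ∅
  T[2,4] 'bcc' = ∅
  T[3,5] 'cca' = {S}
  T[0,3] 'bbbc' = ∅
  T[1,4] 'bbcc' = ∅
  T[2,5] 'bcca' = {S}
  T[0,4] 'bbbcc' = ∅
  T[1,5] 'bbcca' = {S}
  T[0,5] 'bbbcca' = {S}

S ∈ T[0,5] ⇒ YES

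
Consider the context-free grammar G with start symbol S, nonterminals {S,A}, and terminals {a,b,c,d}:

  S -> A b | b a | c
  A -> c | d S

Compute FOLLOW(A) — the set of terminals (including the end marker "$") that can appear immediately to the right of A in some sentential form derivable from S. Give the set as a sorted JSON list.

FIRST iteration:
pass 1:
  A via A→c: +{c}
  A via A→d S: +{d}
  S via S→A b: +{c,d}
  S via S→b a: +{b}
  FIRST(S)={b,c,d}  FIRST(A)={c,d}
pass 2: (stable)
  FIRST(S)={b,c,d}  FIRST(A)={c,d}

Compute FOLLOW by fixpoint:
initialize: $ ∈ FOLLOW(S)
pass 1:
  S→A b: FOLLOW(A) ⊇ FIRST(b) = {b}; new: +{b}
  FOLLOW(S)={$}  FOLLOW(A)={b}
pass 2:
  A→d S: FOLLOW(S) ⊇ FOLLOW(A) ⊇ {b}; new: +{b}
  FOLLOW(S)={$,b}  FOLLOW(A)={b}
pass 3: (no change)
  FOLLOW(S)={$,b}  FOLLOW(A)={b}

FOLLOW(A) = ["b"]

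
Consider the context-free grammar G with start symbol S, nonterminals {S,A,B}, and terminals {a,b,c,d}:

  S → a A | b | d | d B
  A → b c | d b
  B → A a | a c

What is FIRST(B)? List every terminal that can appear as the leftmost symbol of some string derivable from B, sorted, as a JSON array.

FIRST sets, iterate to fixpoint:
[1]
  A via A→b c: +{b}
  A via A→d b: +{d}
  B via B→A a: +{b,d}
  B via B→a c: +{a}
  S via S→a A: +{a}
  S via S→b: +{b}
  S via S→d: +{d}
  S: {a,b,d}  A: {b,d}  B: {a,b,d}
[2] (no change)
  S: {a,b,d}  A: {b,d}  B: {a,b,d}

FIRST(B) = ["a", "b", "d"]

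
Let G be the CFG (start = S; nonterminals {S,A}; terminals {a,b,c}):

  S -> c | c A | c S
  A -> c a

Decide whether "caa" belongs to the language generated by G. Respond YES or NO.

CNF form of G:
  S -> T0 A | T0 S | c
  A -> T0 T1
  T0 -> c
  T1 -> a

CYK fill:
  cell(0,0) c: {S,T0}  orig:{S}
  cell(1,1) a: {T1}  orig:{}
  cell(2,2) a: {T1}  orig:{}
  cell(0,1) ca: {A}
  cell(1,2) aa: ∅
  cell(0,2) caa: ∅

S ∉ T[0,2] ⇒ NO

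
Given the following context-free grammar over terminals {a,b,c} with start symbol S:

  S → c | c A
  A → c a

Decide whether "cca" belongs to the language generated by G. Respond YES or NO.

CNF form of G:
  S -> T0 A | c
  A -> T0 T1
  T0 -> c
  T1 -> a

Fill CYK table bottom-up:
  T[0,0] 'c' = {S,T0}  orig:{S}
  T[1,1] 'c' = {S,T0}  orig:{S}
  T[2,2] 'a' = {T1}  orig:{}
  T[0,1] 'cc' = ∅
  T[1,2] 'ca' = {A}
  T[0,2] 'cca' = {S}

S ∈ T[0,2] ⇒ YES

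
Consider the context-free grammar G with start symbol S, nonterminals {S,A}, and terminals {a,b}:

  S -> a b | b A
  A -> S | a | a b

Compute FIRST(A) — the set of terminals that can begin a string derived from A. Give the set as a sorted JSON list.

FIRST sets, iterate to fixpoint:
iter 1:
  A via A→a: +{a}
  S via S→a b: +{a}
  S via S→b A: +{b}
  FIRST[S]={a,b}  FIRST[A]={a}
iter 2:
  A via A→S: +{b}
  FIRST[S]={a,b}  FIRST[A]={a,b}
iter 3: (no change)
  FIRST[S]={a,b}  FIRST[A]={a,b}

FIRST(A) = ["a", "b"]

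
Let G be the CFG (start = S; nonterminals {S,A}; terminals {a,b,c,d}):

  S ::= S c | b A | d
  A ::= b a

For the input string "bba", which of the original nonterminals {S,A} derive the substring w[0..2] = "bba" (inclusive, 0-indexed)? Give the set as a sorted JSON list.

Convert to CNF:
  S -> S T2 | T0 A | d
  A -> T0 T1
  T0 -> b
  T1 -> a
  T2 -> c

CYK table (by increasing span) (cells [i..j] with 0 ≤ i ≤ j ≤ 2 only):
  T[0,0] 'b' = {T0}  orig:{}
  T[1,1] 'b' = {T0}  orig:{}
  T[2,2] 'a' = {T1}  orig:{}
  T[0,1] 'bb' = ∅
  T[1,2] 'ba' = {A}
  T[0,2] 'bba' = {S}

Original NTs in T[0,2] deriving "bba": ["S"]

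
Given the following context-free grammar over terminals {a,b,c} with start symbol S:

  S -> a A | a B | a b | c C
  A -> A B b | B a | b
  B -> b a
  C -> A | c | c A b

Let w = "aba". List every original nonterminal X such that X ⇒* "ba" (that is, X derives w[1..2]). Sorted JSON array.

CNF form of G:
  S -> T1 A | T1 B | T1 T0 | T2 C
  A -> A X3 | B T1 | b
  B -> T0 T1
  C -> A X4 | B T1 | T2 X5 | b | c
  T0 -> b
  T1 -> a
  T2 -> c
  X3 -> B T0
  X4 -> B T0
  X5 -> A T0

Fill CYK table bottom-up — only the sub-triangle for w[1..2]:
  T[1,1] 'b' = {A,C,T0}  orig:{A,C}
  T[2,2] 'a' = {T1}  orig:{}
  T[1,2] 'ba' = {B}

Original NTs in T[1,2] deriving "ba": ["B"]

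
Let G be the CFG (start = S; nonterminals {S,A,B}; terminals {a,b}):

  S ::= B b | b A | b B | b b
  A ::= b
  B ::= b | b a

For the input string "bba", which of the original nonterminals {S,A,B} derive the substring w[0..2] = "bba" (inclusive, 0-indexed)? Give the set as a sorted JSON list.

CNF form of G:
  S -> B T0 | T0 A | T0 B | T0 T0
  A -> b
  B -> T0 T1 | b
  T0 -> b
  T1 -> a

Fill CYK table bottom-up, restricted to cells inside w[0..2]:
  T[0,0] 'b' = {A,B,T0}  orig:{A,B}
  T[1,1] 'b' = {A,B,T0}  orig:{A,B}
  T[2,2] 'a' = {T1}  orig:{}
  T[0,1] 'bb' = {S}
  T[1,2] 'ba' = {B}
  T[0,2] 'bba' = {S}

Original NTs in T[0,2] deriving "bba": ["S"]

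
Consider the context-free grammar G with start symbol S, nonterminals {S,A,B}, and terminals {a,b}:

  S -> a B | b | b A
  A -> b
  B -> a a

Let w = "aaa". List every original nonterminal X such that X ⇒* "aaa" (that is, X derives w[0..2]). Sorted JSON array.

CNF form of G:
  S -> T0 B | T1 A | b
  A -> b
  B -> T0 T0
  T0 -> a
  T1 -> b

CYK fill, restricted to cells inside w[0..2]:
  cell(0,0) a: {T0}  orig:{}
  cell(1,1) a: {T0}  orig:{}
  cell(2,2) a: {T0}  orig:{}
  cell(0,1) aa: {B}
  cell(1,2) aa: {B}
  cell(0,2) aaa: {S}

Original NTs in T[0,2] deriving "aaa": ["S"]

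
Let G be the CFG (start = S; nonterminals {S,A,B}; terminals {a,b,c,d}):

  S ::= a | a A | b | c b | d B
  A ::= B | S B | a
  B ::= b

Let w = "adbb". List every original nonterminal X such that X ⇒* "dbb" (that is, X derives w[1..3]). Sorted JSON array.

CNF form of G:
  S -> T0 A | T1 T2 | T3 B | a | b
  A -> S B | a | b
  B -> b
  T0 -> a
  T1 -> c
  T2 -> b
  T3 -> d

CYK table (by increasing span) (cells [i..j] with 1 ≤ i ≤ j ≤ 3 only):
  [1..1]={T3}  "d"  orig:{}
  [2..2]={A,B,S,T2}  "b"  orig:{A,B,S}
  [3..3]={A,B,S,T2}  "b"  orig:{A,B,S}
  [1..2]={S}  "db"
  [2..3]={A}  "bb"
  [1..3]={A}  "dbb"

Original NTs in T[1,3] deriving "dbb": ["A"]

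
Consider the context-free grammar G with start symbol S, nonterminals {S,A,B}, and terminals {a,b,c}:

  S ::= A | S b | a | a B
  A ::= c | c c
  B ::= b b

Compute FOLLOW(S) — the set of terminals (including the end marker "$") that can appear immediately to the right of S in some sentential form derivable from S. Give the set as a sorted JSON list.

FIRST sets, iterate to fixpoint:
iter 1:
  A via A→c: +{c}
  B via B→b b: +{b}
  S via S→A: +{c}
  S via S→a: +{a}
  FIRST[S]={a,c}  FIRST[A]={c}  FIRST[B]={b}
iter 2: — fixpoint
  FIRST[S]={a,c}  FIRST[A]={c}  FIRST[B]={b}

FOLLOW iteration:
FOLLOW(S) := {$}
iter 1:
  S→A: FOLLOW(A) ⊇ FOLLOW(S) ⊇ {$}; new: +{$}
  S→S b: FOLLOW(S) ⊇ FIRST(b) = {b}; new: +{b}
  S→a B: FOLLOW(B) ⊇ FOLLOW(S) ⊇ {$,b}; new: +{$,b}
  FOLLOW(S)={$,b}  FOLLOW(A)={$}  FOLLOW(B)={$,b}
iter 2:
  S→A: FOLLOW(A) ⊇ FOLLOW(S) ⊇ {$,b}; new: +{b}
  FOLLOW(S)={$,b}  FOLLOW(A)={$,b}  FOLLOW(B)={$,b}
iter 3: done
  FOLLOW(S)={$,b}  FOLLOW(A)={$,b}  FOLLOW(B)={$,b}

FOLLOW(S) = ["$", "b"]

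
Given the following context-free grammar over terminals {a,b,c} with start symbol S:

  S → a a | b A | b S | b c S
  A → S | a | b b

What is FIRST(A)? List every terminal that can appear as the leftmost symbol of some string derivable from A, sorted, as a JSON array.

FIRST iteration:
[1]
  A via A→a: +{a}
  A via A→b b: +{b}
  S via S→a a: +{a}
  S via S→b A: +{b}
  FIRST(S)={a,b}  FIRST(A)={a,b}
[2] (stable)
  FIRST(S)={a,b}  FIRST(A)={a,b}

FIRST(A) = ["a", "b"]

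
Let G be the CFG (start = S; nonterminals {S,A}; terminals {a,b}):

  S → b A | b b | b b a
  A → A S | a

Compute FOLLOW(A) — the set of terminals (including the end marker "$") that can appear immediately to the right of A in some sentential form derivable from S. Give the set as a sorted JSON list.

Compute FIRST by fixpoint:
[1]
  A via A→a: +{a}
  S via S→b A: +{b}
  FIRST(S)={b}  FIRST(A)={a}
[2] (stable)
  FIRST(S)={b}  FIRST(A)={a}

FOLLOW sets:
initialize: $ ∈ FOLLOW(S)
iter 1:
  A→A S: FOLLOW(A) ⊇ FIRST(S) = {b}; new: +{b}
  A→A S: FOLLOW(S) ⊇ FOLLOW(A) ⊇ {b}; new: +{b}
  S→b A: FOLLOW(A) ⊇ FOLLOW(S) ⊇ {$,b}; new: +{$}
  FOLLOW[S]={$,b}  FOLLOW[A]={$,b}
iter 2: (no change)
  FOLLOW[S]={$,b}  FOLLOW[A]={$,b}

FOLLOW(A) = ["$", "b"]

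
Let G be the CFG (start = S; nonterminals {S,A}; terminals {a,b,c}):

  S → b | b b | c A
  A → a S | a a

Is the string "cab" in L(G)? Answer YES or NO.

Convert to CNF:
  S -> T1 T1 | T2 A | b
  A -> T0 S | T0 T0
  T0 -> a
  T1 -> b
  T2 -> c

CYK table (by increasing span):
  T[0,0] 'c' = {T2}  orig:{}
  T[1,1] 'a' = {T0}  orig:{}
  T[2,2] 'b' = {S,T1}  orig:{S}
  T[0,1] 'ca' = ∅
  T[1,2] 'ab' = {A}
  T[0,2] 'cab' = {S}

S ∈ T[0,2] ⇒ YES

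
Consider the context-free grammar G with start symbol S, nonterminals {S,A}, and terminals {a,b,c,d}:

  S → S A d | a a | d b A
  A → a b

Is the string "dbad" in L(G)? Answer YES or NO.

Convert to CNF:
  S -> S X3 | T0 T0 | T2 X4
  A -> T0 T1
  T0 -> a
  T1 -> b
  T2 -> d
  X3 -> A T2
  X4 -> T1 A

Fill CYK table bottom-up:
  cell(0,0) d: {T2}  orig:{}
  cell(1,1) b: {T1}  orig:{}
  cell(2,2) a: {T0}  orig:{}
  cell(3,3) d: {T2}  orig:{}
  cell(0,1) db: ∅
  cell(1,2) ba: ∅
  cell(2,3) ad: ∅
  cell(0,2) dba: ∅
  cell(1,3) bad: ∅
  cell(0,3) dbad: ∅

S ∉ T[0,3] ⇒ NO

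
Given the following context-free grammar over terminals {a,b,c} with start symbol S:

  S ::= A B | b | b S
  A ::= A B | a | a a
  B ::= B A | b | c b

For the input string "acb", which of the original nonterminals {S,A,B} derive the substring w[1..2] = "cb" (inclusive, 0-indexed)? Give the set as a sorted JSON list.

Convert to CNF:
  S -> A B | T2 S | b
  A -> A B | T0 T0 | a
  B -> B A | T1 T2 | b
  T0 -> a
  T1 -> c
  T2 -> b

CYK table (by increasing span) — only the sub-triangle for w[1..2]:
  [1..1]={T1}  "c"  orig:{}
  [2..2]={B,S,T2}  "b"  orig:{B,S}
  [1..2]={B}  "cb"

Original NTs in T[1,2] deriving "cb": ["B"]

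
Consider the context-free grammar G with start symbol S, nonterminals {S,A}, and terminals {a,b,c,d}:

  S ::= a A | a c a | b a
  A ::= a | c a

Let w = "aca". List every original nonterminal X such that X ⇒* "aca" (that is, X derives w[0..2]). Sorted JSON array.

Convert to CNF:
  S -> T1 A | T1 X3 | T2 T1
  A -> T0 T1 | a
  T0 -> c
  T1 -> a
  T2 -> b
  X3 -> T0 T1

CYK table (by increasing span) (cells [i..j] with 0 ≤ i ≤ j ≤ 2 only):
  T[0,0] 'a' = {A,T1}  orig:{A}
  T[1,1] 'c' = {T0}  orig:{}
  T[2,2] 'a' = {A,T1}  orig:{A}
  T[0,1] 'ac' = ∅
  T[1,2] 'ca' = {A,X3}  orig:{A}
  T[0,2] 'aca' = {S}

Original NTs in T[0,2] deriving "aca": ["S"]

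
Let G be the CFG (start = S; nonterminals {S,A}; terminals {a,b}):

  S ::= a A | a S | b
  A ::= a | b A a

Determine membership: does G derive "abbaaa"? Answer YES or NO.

CNF form of G:
  S -> T1 A | T1 S | b
  A -> T0 X2 | a
  T0 -> b
  T1 -> a
  X2 -> A T1

CYK table (by increasing span):
  [0..0]={A,T1}  "a"  orig:{A}
  [1..1]={S,T0}  "b"  orig:{S}
  [2..2]={S,T0}  "b"  orig:{S}
  [3..3]={A,T1}  "a"  orig:{A}
  [4..4]={A,T1}  "a"  orig:{A}
  [5..5]={A,T1}  "a"  orig:{A}
  [0..1]={S}  "ab"
  [1..2]=∅  "bb"
  [2..3]=∅  "ba"
  [3..4]={S,X2}  "aa"  orig:{S}
  [4..5]={S,X2}  "aa"  orig:{S}
  [0..2]=∅  "abb"
  [1..3]=∅  "bba"
  [2..4]={A}  "baa"
  [3..5]={S}  "aaa"
  [0..3]=∅  "abba"
  [1..4]=∅  "bbaa"
  [2..5]={X2}  "baaa"  orig:{}
  [0..4]=∅  "abbaa"
  [1..5]={A}  "bbaaa"
  [0..5]={S}  "abbaaa"

S ∈ T[0,5] ⇒ YES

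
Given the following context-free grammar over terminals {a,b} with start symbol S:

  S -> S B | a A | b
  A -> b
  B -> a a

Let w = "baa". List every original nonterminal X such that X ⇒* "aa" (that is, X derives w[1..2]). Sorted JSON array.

CNF form of G:
  S -> S B | T0 A | b
  A -> b
  B -> T0 T0
  T0 -> a

CYK table (by increasing span) — only the sub-triangle for w[1..2]:
  cell(1,1) a: {T0}  orig:{}
  cell(2,2) a: {T0}  orig:{}
  cell(1,2) aa: {B}

Original NTs in T[1,2] deriving "aa": ["B"]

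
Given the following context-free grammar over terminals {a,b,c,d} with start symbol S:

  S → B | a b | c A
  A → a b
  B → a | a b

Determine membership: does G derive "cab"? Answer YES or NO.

Convert to CNF:
  S -> T0 T1 | T2 A | a
  A -> T0 T1
  B -> T0 T1 | a
  T0 -> a
  T1 -> b
  T2 -> c

Fill CYK table bottom-up:
  T[0,0] 'c' = {T2}  orig:{}
  T[1,1] 'a' = {B,S,T0}  orig:{B,S}
  T[2,2] 'b' = {T1}  orig:{}
  T[0,1] 'ca' = ∅
  T[1,2] 'ab' = {A,B,S}
  T[0,2] 'cab' = {S}

S ∈ T[0,2] ⇒ YES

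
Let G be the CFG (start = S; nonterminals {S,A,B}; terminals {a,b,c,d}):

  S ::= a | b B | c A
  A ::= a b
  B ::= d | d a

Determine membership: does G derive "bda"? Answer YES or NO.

CNF form of G:
  S -> T1 B | T3 A | a
  A -> T0 T1
  B -> T2 T0 | d
  T0 -> a
  T1 -> b
  T2 -> d
  T3 -> c

CYK table (by increasing span):
  cell(0,0) b: {T1}  orig:{}
  cell(1,1) d: {B,T2}  orig:{B}
  cell(2,2) a: {S,T0}  orig:{S}
  cell(0,1) bd: {S}
  cell(1,2) da: {B}
  cell(0,2) bda: {S}

S ∈ T[0,2] ⇒ YES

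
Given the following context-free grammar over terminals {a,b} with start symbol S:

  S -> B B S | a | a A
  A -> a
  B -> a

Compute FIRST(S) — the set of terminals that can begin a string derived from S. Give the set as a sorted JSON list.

FIRST iteration:
pass 1:
  A via A→a: +{a}
  B via B→a: +{a}
  S via S→B B S: +{a}
  FIRST[S]={a}  FIRST[A]={a}  FIRST[B]={a}
pass 2: — fixpoint
  FIRST[S]={a}  FIRST[A]={a}  FIRST[B]={a}

FIRST(S) = ["a"]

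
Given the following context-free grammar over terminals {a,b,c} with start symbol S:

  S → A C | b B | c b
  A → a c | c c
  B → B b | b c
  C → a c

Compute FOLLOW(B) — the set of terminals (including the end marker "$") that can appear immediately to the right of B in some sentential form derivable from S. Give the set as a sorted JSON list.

Compute FIRST by fixpoint:
pass 1:
  A via A→a c: +{a}
  A via A→c c: +{c}
  B via B→b c: +{b}
  C via C→a c: +{a}
  S via S→A C: +{a,c}
  S via S→b B: +{b}
  FIRST(S)={a,b,c}  FIRST(A)={a,c}  FIRST(B)={b}  FIRST(C)={a}
pass 2: — fixpoint
  FIRST(S)={a,b,c}  FIRST(A)={a,c}  FIRST(B)={b}  FIRST(C)={a}

FOLLOW iteration:
initialize: $ ∈ FOLLOW(S)
round 1:
  B→B b: FOLLOW(B) ⊇ FIRST(b) = {b}; new: +{b}
  S→A C: FOLLOW(A) ⊇ FIRST(C) = {a}; new: +{a}
  S→A C: FOLLOW(C) ⊇ FOLLOW(S) ⊇ {$}; new: +{$}
  S→b B: FOLLOW(B) ⊇ FOLLOW(S) ⊇ {$}; new: +{$}
  FOLLOW(S)={$}  FOLLOW(A)={a}  FOLLOW(B)={$,b}  FOLLOW(C)={$}
round 2: (no change)
  FOLLOW(S)={$}  FOLLOW(A)={a}  FOLLOW(B)={$,b}  FOLLOW(C)={$}

FOLLOW(B) = ["$", "b"]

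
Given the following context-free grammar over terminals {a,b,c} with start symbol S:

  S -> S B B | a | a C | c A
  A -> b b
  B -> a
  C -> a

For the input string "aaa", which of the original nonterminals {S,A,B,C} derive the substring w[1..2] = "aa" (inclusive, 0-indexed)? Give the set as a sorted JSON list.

CNF form of G:
  S -> S X3 | T1 C | T2 A | a
  A -> T0 T0
  B -> a
  C -> a
  T0 -> b
  T1 -> a
  T2 -> c
  X3 -> B B

Fill CYK table bottom-up (cells [i..j] with 1 ≤ i ≤ j ≤ 2 only):
  cell(1,1) a: {B,C,S,T1}  orig:{B,C,S}
  cell(2,2) a: {B,C,S,T1}  orig:{B,C,S}
  cell(1,2) aa: {S,X3}  orig:{S}

Original NTs in T[1,2] deriving "aa": ["S"]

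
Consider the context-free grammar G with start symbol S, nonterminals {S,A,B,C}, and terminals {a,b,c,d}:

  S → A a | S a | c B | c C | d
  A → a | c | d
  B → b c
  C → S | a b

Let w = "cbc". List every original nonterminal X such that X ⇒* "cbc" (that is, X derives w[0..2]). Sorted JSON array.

CNF form of G:
  S -> A T2 | S T2 | T1 B | T1 C | d
  A -> a | c | d
  B -> T0 T1
  C -> A T2 | S T2 | T1 B | T1 C | T2 T0 | d
  T0 -> b
  T1 -> c
  T2 -> a

CYK table (by increasing span) (cells [i..j] with 0 ≤ i ≤ j ≤ 2 only):
  [0..0]={A,T1}  "c"  orig:{A}
  [1..1]={T0}  "b"  orig:{}
  [2..2]={A,T1}  "c"  orig:{A}
  [0..1]=∅  "cb"
  [1..2]={B}  "bc"
  [0..2]={C,S}  "cbc"

Original NTs in T[0,2] deriving "cbc": ["C", "S"]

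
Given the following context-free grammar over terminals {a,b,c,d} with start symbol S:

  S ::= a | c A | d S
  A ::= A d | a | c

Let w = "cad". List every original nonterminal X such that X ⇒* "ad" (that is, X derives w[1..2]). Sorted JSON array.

Convert to CNF:
  S -> T0 S | T1 A | a
  A -> A T0 | a | c
  T0 -> d
  T1 -> c

CYK table (by increasing span) (cells [i..j] with 1 ≤ i ≤ j ≤ 2 only):
  T[1,1] 'a' = {A,S}
  T[2,2] 'd' = {T0}  orig:{}
  T[1,2] 'ad' = {A}

Original NTs in T[1,2] deriving "ad": ["A"]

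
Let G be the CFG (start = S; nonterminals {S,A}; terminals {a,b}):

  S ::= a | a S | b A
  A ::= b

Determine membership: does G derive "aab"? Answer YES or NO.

Convert to CNF:
  S -> T0 S | T1 A | a
  A -> b
  T0 -> a
  T1 -> b

CYK fill:
  [0..0]={S,T0}  "a"  orig:{S}
  [1..1]={S,T0}  "a"  orig:{S}
  [2..2]={A,T1}  "b"  orig:{A}
  [0..1]={S}  "aa"
  [1..2]=∅  "ab"
  [0..2]=∅  "aab"

S ∉ T[0,2] ⇒ NO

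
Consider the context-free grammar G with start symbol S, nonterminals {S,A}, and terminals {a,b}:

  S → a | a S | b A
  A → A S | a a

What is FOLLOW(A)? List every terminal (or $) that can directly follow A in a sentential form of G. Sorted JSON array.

Compute FIRST by fixpoint:
pass 1:
  A via A→a a: +{a}
  S via S→a: +{a}
  S via S→b A: +{b}
  FIRST(S)={a,b}  FIRST(A)={a}
pass 2: (stable)
  FIRST(S)={a,b}  FIRST(A)={a}

Compute FOLLOW by fixpoint:
FOLLOW(S) := {$}
iter 1:
  A→A S: FOLLOW(A) ⊇ FIRST(S) = {a,b}; new: +{a,b}
  A→A S: FOLLOW(S) ⊇ FOLLOW(A) ⊇ {a,b}; new: +{a,b}
  S→b A: FOLLOW(A) ⊇ FOLLOW(S) ⊇ {$,a,b}; new: +{$}
  S: {$,a,b}  A: {$,a,b}
iter 2: — fixpoint
  S: {$,a,b}  A: {$,a,b}

FOLLOW(A) = ["$", "a", "b"]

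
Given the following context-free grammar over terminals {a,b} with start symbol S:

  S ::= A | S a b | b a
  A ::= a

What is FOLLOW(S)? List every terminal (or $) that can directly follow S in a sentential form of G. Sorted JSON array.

FIRST iteration:
pass 1:
  A via A→a: +{a}
  S via S→A: +{a}
  S via S→b a: +{b}
  FIRST(S)={a,b}  FIRST(A)={a}
pass 2: — fixpoint
  FIRST(S)={a,b}  FIRST(A)={a}

Compute FOLLOW by fixpoint:
seed FOLLOW(S) with $
pass 1:
  S→A: FOLLOW(A) ⊇ FOLLOW(S) ⊇ {$}; new: +{$}
  S→S a b: FOLLOW(S) ⊇ FIRST(a) = {a}; new: +{a}
  FOLLOW(S)={$,a}  FOLLOW(A)={$}
pass 2:
  S→A: FOLLOW(A) ⊇ FOLLOW(S) ⊇ {$,a}; new: +{a}
  FOLLOW(S)={$,a}  FOLLOW(A)={$,a}
pass 3: — fixpoint
  FOLLOW(S)={$,a}  FOLLOW(A)={$,a}

FOLLOW(S) = ["$", "a"]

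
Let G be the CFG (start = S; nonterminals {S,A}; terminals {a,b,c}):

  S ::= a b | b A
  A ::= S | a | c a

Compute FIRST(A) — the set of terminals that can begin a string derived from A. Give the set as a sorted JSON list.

FIRST iteration:
iter 1:
  A via A→a: +{a}
  A via A→c a: +{c}
  S via S→a b: +{a}
  S via S→b A: +{b}
  FIRST(S)={a,b}  FIRST(A)={a,c}
iter 2:
  A via A→S: +{b}
  FIRST(S)={a,b}  FIRST(A)={a,b,c}
iter 3: (no change)
  FIRST(S)={a,b}  FIRST(A)={a,b,c}

FIRST(A) = ["a", "b", "c"]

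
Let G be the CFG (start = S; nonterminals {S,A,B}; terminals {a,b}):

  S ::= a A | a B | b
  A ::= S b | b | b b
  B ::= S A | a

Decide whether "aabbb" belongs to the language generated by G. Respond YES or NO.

Convert to CNF:
  S -> T1 A | T1 B | b
  A -> S T0 | T0 T0 | b
  B -> S A | a
  T0 -> b
  T1 -> a

Fill CYK table bottom-up:
  cell(0,0) a: {B,T1}  orig:{B}
  cell(1,1) a: {B,T1}  orig:{B}
  cell(2,2) b: {A,S,T0}  orig:{A,S}
  cell(3,3) b: {A,S,T0}  orig:{A,S}
  cell(4,4) b: {A,S,T0}  orig:{A,S}
  cell(0,1) aa: {S}
  cell(1,2) ab: {S}
  cell(2,3) bb: {A,B}
  cell(3,4) bb: {A,B}
  cell(0,2) aab: {A,B}
  cell(1,3) abb: {A,B,S}
  cell(2,4) bbb: {B}
  cell(0,3) aabb: {B,S}
  cell(1,4) abbb: {A,B,S}
  cell(0,4) aabbb: {A,B,S}

S ∈ T[0,4] ⇒ YES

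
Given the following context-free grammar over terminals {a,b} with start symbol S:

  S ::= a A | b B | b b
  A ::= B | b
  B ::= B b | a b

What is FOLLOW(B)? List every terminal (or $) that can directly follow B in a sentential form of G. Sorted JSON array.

FIRST sets, iterate to fixpoint:
pass 1:
  A via A→b: +{b}
  B via B→a b: +{a}
  S via S→a A: +{a}
  S via S→b B: +{b}
  FIRST[S]={a,b}  FIRST[A]={b}  FIRST[B]={a}
pass 2:
  A via A→B: +{a}
  FIRST[S]={a,b}  FIRST[A]={a,b}  FIRST[B]={a}
pass 3: — fixpoint
  FIRST[S]={a,b}  FIRST[A]={a,b}  FIRST[B]={a}

FOLLOW sets:
FOLLOW(S) := {$}
[1]
  B→B b: FOLLOW(B) ⊇ FIRST(b) = {b}; new: +{b}
  S→a A: FOLLOW(A) ⊇ FOLLOW(S) ⊇ {$}; new: +{$}
  S→b B: FOLLOW(B) ⊇ FOLLOW(S) ⊇ {$}; new: +{$}
  FOLLOW(S)={$}  FOLLOW(A)={$}  FOLLOW(B)={$,b}
[2] (stable)
  FOLLOW(S)={$}  FOLLOW(A)={$}  FOLLOW(B)={$,b}

FOLLOW(B) = ["$", "b"]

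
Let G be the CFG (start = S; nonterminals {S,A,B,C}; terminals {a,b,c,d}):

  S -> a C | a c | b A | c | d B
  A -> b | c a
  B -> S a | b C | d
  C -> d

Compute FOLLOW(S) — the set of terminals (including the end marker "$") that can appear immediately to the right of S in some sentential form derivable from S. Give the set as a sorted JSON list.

Compute FIRST by fixpoint:
round 1:
  A via A→b: +{b}
  A via A→c a: +{c}
  B via B→b C: +{b}
  B via B→d: +{d}
  C via C→d: +{d}
  S via S→a C: +{a}
  S via S→b A: +{b}
  S via S→c: +{c}
  S via S→d B: +{d}
  FIRST[S]={a,b,c,d}  FIRST[A]={b,c}  FIRST[B]={b,d}  FIRST[C]={d}
round 2:
  B via B→S a: +{a,c}
  FIRST[S]={a,b,c,d}  FIRST[A]={b,c}  FIRST[B]={a,b,c,d}  FIRST[C]={d}
round 3: — fixpoint
  FIRST[S]={a,b,c,d}  FIRST[A]={b,c}  FIRST[B]={a,b,c,d}  FIRST[C]={d}

FOLLOW sets:
FOLLOW(S) := {$}
iter 1:
  B→S a: FOLLOW(S) ⊇ FIRST(a) = {a}; new: +{a}
  S→a C: FOLLOW(C) ⊇ FOLLOW(S) ⊇ {$,a}; new: +{$,a}
  S→b A: FOLLOW(A) ⊇ FOLLOW(S) ⊇ {$,a}; new: +{$,a}
  S→d B: FOLLOW(B) ⊇ FOLLOW(S) ⊇ {$,a}; new: +{$,a}
  FOLLOW[S]={$,a}  FOLLOW[A]={$,a}  FOLLOW[B]={$,a}  FOLLOW[C]={$,a}
iter 2: (stable)
  FOLLOW[S]={$,a}  FOLLOW[A]={$,a}  FOLLOW[B]={$,a}  FOLLOW[C]={$,a}

FOLLOW(S) = ["$", "a"]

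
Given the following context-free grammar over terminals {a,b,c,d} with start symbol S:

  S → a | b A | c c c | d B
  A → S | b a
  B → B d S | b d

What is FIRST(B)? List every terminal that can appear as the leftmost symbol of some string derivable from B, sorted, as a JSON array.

FIRST iteration:
iter 1:
  A via A→b a: +{b}
  B via B→b d: +{b}
  S via S→a: +{a}
  S via S→b A: +{b}
  S via S→c c c: +{c}
  S via S→d B: +{d}
  FIRST(S)={a,b,c,d}  FIRST(A)={b}  FIRST(B)={b}
iter 2:
  A via A→S: +{a,c,d}
  FIRST(S)={a,b,c,d}  FIRST(A)={a,b,c,d}  FIRST(B)={b}
iter 3: done
  FIRST(S)={a,b,c,d}  FIRST(A)={a,b,c,d}  FIRST(B)={b}

FIRST(B) = ["b"]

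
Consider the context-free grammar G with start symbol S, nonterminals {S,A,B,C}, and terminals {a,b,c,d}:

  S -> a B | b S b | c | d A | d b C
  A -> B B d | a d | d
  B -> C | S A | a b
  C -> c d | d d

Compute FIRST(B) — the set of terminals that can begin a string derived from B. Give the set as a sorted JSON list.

Compute FIRST by fixpoint:
round 1:
  A via A→a d: +{a}
  A via A→d: +{d}
  B via B→a b: +{a}
  C via C→c d: +{c}
  C via C→d d: +{d}
  S via S→a B: +{a}
  S via S→b S b: +{b}
  S via S→c: +{c}
  S via S→d A: +{d}
  S: {a,b,c,d}  A: {a,d}  B: {a}  C: {c,d}
round 2:
  B via B→C: +{c,d}
  B via B→S A: +{b}
  S: {a,b,c,d}  A: {a,d}  B: {a,b,c,d}  C: {c,d}
round 3:
  A via A→B B d: +{b,c}
  S: {a,b,c,d}  A: {a,b,c,d}  B: {a,b,c,d}  C: {c,d}
round 4: (stable)
  S: {a,b,c,d}  A: {a,b,c,d}  B: {a,b,c,d}  C: {c,d}

FIRST(B) = ["a", "b", "c", "d"]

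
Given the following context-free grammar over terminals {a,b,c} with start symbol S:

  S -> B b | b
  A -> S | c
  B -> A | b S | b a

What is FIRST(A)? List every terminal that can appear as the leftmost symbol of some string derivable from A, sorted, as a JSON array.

FIRST iteration:
pass 1:
  A via A→c: +{c}
  B via B→A: +{c}
  B via B→b S: +{b}
  S via S→B b: +{b,c}
  FIRST(S)={b,c}  FIRST(A)={c}  FIRST(B)={b,c}
pass 2:
  A via A→S: +{b}
  FIRST(S)={b,c}  FIRST(A)={b,c}  FIRST(B)={b,c}
pass 3: done
  FIRST(S)={b,c}  FIRST(A)={b,c}  FIRST(B)={b,c}

FIRST(A) = ["b", "c"]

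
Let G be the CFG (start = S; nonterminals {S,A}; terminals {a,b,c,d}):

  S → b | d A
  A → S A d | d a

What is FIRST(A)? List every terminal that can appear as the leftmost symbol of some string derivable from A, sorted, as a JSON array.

FIRST sets, iterate to fixpoint:
[1]
  A via A→d a: +{d}
  S via S→b: +{b}
  S via S→d A: +{d}
  FIRST(S)={b,d}  FIRST(A)={d}
[2]
  A via A→S A d: +{b}
  FIRST(S)={b,d}  FIRST(A)={b,d}
[3] (no change)
  FIRST(S)={b,d}  FIRST(A)={b,d}

FIRST(A) = ["b", "d"]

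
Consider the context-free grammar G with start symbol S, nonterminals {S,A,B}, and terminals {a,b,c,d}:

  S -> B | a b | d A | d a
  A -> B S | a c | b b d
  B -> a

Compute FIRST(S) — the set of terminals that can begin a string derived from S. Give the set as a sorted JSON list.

Compute FIRST by fixpoint:
[1]
  A via A→a c: +{a}
  A via A→b b d: +{b}
  B via B→a: +{a}
  S via S→B: +{a}
  S via S→d A: +{d}
  S: {a,d}  A: {a,b}  B: {a}
[2] (stable)
  S: {a,d}  A: {a,b}  B: {a}

FIRST(S) = ["a", "d"]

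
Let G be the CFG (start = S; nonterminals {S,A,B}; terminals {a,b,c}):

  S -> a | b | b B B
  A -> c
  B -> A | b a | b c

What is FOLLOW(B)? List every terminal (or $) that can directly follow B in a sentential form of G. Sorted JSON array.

Compute FIRST by fixpoint:
[1]
  A via A→c: +{c}
  B via B→A: +{c}
  B via B→b a: +{b}
  S via S→a: +{a}
  S via S→b: +{b}
  FIRST(S)={a,b}  FIRST(A)={c}  FIRST(B)={b,c}
[2] done
  FIRST(S)={a,b}  FIRST(A)={c}  FIRST(B)={b,c}

FOLLOW iteration:
FOLLOW(S) := {$}
[1]
  S→b B B: FOLLOW(B) ⊇ FIRST(B) = {b,c}; new: +{b,c}
  S→b B B: FOLLOW(B) ⊇ FOLLOW(S) ⊇ {$}; new: +{$}
  FOLLOW(S)={$}  FOLLOW(A)={}  FOLLOW(B)={$,b,c}
[2]
  B→A: FOLLOW(A) ⊇ FOLLOW(B) ⊇ {$,b,c}; new: +{$,b,c}
  FOLLOW(S)={$}  FOLLOW(A)={$,b,c}  FOLLOW(B)={$,b,c}
[3] (stable)
  FOLLOW(S)={$}  FOLLOW(A)={$,b,c}  FOLLOW(B)={$,b,c}

FOLLOW(B) = ["$", "b", "c"]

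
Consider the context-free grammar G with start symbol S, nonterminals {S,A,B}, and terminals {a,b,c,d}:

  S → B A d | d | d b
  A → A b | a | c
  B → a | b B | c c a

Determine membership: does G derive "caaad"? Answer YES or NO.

CNF form of G:
  S -> B X5 | T3 T0 | d
  A -> A T0 | a | c
  B -> T0 B | T1 X4 | a
  T0 -> b
  T1 -> c
  T2 -> a
  T3 -> d
  X4 -> T1 T2
  X5 -> A T3

CYK fill:
  [0..0]={A,T1}  "c"  orig:{A}
  [1..1]={A,B,T2}  "a"  orig:{A,B}
  [2..2]={A,B,T2}  "a"  orig:{A,B}
  [3..3]={A,B,T2}  "a"  orig:{A,B}
  [4..4]={S,T3}  "d"  orig:{S}
  [0..1]={X4}  "ca"  orig:{}
  [1..2]=∅  "aa"
  [2..3]=∅  "aa"
  [3..4]={X5}  "ad"  orig:{}
  [0..2]=∅  "caa"
  [1..3]=∅  "aaa"
  [2..4]={S}  "aad"
  [0..3]=∅  "caaa"
  [1..4]=∅  "aaad"
  [0..4]=∅  "caaad"

S ∉ T[0,4] ⇒ NO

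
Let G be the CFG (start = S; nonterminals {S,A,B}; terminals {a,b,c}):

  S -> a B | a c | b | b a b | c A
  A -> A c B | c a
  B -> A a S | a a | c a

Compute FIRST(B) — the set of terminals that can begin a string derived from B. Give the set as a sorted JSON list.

FIRST sets, iterate to fixpoint:
[1]
  A via A→c a: +{c}
  B via B→A a S: +{c}
  B via B→a a: +{a}
  S via S→a B: +{a}
  S via S→b: +{b}
  S via S→c A: +{c}
  FIRST(S)={a,b,c}  FIRST(A)={c}  FIRST(B)={a,c}
[2] done
  FIRST(S)={a,b,c}  FIRST(A)={c}  FIRST(B)={a,c}

FIRST(B) = ["a", "c"]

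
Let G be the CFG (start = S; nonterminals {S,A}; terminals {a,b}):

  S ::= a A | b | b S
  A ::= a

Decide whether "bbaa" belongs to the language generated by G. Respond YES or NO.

Convert to CNF:
  S -> T0 A | T1 S | b
  A -> a
  T0 -> a
  T1 -> b

Fill CYK table bottom-up:
  cell(0,0) b: {S,T1}  orig:{S}
  cell(1,1) b: {S,T1}  orig:{S}
  cell(2,2) a: {A,T0}  orig:{A}
  cell(3,3) a: {A,T0}  orig:{A}
  cell(0,1) bb: {S}
  cell(1,2) ba: ∅
  cell(2,3) aa: {S}
  cell(0,2) bba: ∅
  cell(1,3) baa: {S}
  cell(0,3) bbaa: {S}

S ∈ T[0,3] ⇒ YES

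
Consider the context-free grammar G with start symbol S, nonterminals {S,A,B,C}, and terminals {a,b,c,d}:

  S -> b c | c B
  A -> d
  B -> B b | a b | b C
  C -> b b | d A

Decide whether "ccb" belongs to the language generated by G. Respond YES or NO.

CNF form of G:
  S -> T0 T3 | T3 B
  A -> d
  B -> B T0 | T0 C | T1 T0
  C -> T0 T0 | T2 A
  T0 -> b
  T1 -> a
  T2 -> d
  T3 -> c

CYK fill:
  [0..0]={T3}  "c"  orig:{}
  [1..1]={T3}  "c"  orig:{}
  [2..2]={T0}  "b"  orig:{}
  [0..1]=∅  "cc"
  [1..2]=∅  "cb"
  [0..2]=∅  "ccb"

S ∉ T[0,2] ⇒ NO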